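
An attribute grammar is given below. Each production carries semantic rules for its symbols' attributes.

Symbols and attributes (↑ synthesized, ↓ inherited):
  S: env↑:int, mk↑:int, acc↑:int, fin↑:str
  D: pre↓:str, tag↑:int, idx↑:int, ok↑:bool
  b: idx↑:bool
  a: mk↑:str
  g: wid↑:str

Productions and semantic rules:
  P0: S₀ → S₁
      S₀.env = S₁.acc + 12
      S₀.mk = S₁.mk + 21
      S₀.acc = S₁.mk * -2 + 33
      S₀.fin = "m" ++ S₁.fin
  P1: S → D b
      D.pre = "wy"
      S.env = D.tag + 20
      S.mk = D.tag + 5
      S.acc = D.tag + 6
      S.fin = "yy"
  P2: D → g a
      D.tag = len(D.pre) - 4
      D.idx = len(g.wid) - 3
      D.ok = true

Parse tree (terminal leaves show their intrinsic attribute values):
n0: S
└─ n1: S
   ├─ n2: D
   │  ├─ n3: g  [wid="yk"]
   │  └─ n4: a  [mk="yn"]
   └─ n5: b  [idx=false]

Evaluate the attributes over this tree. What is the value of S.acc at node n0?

27

1. n2.pre = "wy"  ["wy"]
2. n3.wid = "yk"  [terminal]
3. n4.mk = "yn"  [terminal]
4. n2.tag = -2  [len(D.pre) - 4]
5. n2.idx = -1  [len(g.wid) - 3]
6. n2.ok = true  [true]
7. n5.idx = false  [terminal]
8. n1.env = 18  [D.tag + 20]
9. n1.mk = 3  [D.tag + 5]
10. n1.acc = 4  [D.tag + 6]
11. n1.fin = "yy"  ["yy"]
12. n0.env = 16  [S₁.acc + 12]
13. n0.mk = 24  [S₁.mk + 21]
14. n0.acc = 27  [S₁.mk * -2 + 33]
15. n0.fin = "myy"  ["m" ++ S₁.fin]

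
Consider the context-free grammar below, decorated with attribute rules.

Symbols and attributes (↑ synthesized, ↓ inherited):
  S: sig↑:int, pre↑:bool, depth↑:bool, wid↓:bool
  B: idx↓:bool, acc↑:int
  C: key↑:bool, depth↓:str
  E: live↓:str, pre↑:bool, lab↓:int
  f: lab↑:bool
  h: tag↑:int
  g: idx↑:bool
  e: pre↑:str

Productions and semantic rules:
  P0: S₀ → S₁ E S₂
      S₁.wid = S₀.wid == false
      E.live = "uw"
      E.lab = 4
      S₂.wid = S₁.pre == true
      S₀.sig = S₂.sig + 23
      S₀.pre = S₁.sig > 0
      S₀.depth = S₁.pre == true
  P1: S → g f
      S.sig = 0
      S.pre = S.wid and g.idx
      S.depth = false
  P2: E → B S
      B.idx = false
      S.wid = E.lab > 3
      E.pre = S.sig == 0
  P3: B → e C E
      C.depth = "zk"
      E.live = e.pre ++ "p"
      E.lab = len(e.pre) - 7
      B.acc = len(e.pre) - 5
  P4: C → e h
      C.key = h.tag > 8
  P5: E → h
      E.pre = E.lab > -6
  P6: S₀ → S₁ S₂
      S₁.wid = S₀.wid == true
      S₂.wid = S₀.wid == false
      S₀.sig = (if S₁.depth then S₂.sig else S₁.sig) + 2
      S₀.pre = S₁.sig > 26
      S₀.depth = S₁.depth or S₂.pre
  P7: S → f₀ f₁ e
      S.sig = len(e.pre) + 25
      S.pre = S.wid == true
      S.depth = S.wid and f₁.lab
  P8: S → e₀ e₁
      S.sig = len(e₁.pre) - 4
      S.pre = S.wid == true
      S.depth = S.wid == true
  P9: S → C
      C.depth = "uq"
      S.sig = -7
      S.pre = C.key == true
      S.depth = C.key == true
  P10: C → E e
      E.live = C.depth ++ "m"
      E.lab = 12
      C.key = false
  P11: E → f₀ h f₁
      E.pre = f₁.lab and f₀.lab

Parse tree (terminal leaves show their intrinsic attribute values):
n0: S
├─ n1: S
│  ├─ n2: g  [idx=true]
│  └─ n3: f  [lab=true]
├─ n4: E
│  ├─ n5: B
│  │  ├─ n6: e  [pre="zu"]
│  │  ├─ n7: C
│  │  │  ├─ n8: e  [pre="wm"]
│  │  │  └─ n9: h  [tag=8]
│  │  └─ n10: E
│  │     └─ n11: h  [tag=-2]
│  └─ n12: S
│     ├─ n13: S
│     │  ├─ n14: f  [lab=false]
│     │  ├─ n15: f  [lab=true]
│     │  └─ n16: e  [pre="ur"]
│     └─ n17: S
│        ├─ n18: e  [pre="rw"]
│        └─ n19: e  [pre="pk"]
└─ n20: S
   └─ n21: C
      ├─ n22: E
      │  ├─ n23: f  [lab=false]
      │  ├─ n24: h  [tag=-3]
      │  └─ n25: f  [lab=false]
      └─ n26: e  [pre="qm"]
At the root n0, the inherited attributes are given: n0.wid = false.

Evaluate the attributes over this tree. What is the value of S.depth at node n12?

1. n0.wid = false  [given at root]
2. n1.wid = true  [S₀.wid == false]
3. n2.idx = true  [terminal]
4. n3.lab = true  [terminal]
5. n1.sig = 0  [0]
6. n1.pre = true  [S.wid and g.idx]
7. n1.depth = false  [false]
8. n4.live = "uw"  ["uw"]
9. n4.lab = 4  [4]
10. n5.idx = false  [false]
11. n6.pre = "zu"  [terminal]
12. n7.depth = "zk"  ["zk"]
13. n8.pre = "wm"  [terminal]
14. n9.tag = 8  [terminal]
15. n7.key = false  [h.tag > 8]
16. n10.live = "zup"  [e.pre ++ "p"]
17. n10.lab = -5  [len(e.pre) - 7]
18. n11.tag = -2  [terminal]
19. n10.pre = true  [E.lab > -6]
20. n5.acc = -3  [len(e.pre) - 5]
21. n12.wid = true  [E.lab > 3]
22. n13.wid = true  [S₀.wid == true]
23. n14.lab = false  [terminal]
24. n15.lab = true  [terminal]
25. n16.pre = "ur"  [terminal]
26. n13.sig = 27  [len(e.pre) + 25]
27. n13.pre = true  [S.wid == true]
28. n13.depth = true  [S.wid and f₁.lab]
29. n17.wid = false  [S₀.wid == false]
30. n18.pre = "rw"  [terminal]
31. n19.pre = "pk"  [terminal]
32. n17.sig = -2  [len(e₁.pre) - 4]
33. n17.pre = false  [S.wid == true]
34. n17.depth = false  [S.wid == true]
35. n12.sig = 0  [(if S₁.depth then S₂.sig else S₁.sig) + 2]
36. n12.pre = true  [S₁.sig > 26]
37. n12.depth = true  [S₁.depth or S₂.pre]
38. n4.pre = true  [S.sig == 0]
39. n20.wid = true  [S₁.pre == true]
40. n21.depth = "uq"  ["uq"]
41. n22.live = "uqm"  [C.depth ++ "m"]
42. n22.lab = 12  [12]
43. n23.lab = false  [terminal]
44. n24.tag = -3  [terminal]
45. n25.lab = false  [terminal]
46. n22.pre = false  [f₁.lab and f₀.lab]
47. n26.pre = "qm"  [terminal]
48. n21.key = false  [false]
49. n20.sig = -7  [-7]
50. n20.pre = false  [C.key == true]
51. n20.depth = false  [C.key == true]
52. n0.sig = 16  [S₂.sig + 23]
53. n0.pre = false  [S₁.sig > 0]
54. n0.depth = true  [S₁.pre == true]

true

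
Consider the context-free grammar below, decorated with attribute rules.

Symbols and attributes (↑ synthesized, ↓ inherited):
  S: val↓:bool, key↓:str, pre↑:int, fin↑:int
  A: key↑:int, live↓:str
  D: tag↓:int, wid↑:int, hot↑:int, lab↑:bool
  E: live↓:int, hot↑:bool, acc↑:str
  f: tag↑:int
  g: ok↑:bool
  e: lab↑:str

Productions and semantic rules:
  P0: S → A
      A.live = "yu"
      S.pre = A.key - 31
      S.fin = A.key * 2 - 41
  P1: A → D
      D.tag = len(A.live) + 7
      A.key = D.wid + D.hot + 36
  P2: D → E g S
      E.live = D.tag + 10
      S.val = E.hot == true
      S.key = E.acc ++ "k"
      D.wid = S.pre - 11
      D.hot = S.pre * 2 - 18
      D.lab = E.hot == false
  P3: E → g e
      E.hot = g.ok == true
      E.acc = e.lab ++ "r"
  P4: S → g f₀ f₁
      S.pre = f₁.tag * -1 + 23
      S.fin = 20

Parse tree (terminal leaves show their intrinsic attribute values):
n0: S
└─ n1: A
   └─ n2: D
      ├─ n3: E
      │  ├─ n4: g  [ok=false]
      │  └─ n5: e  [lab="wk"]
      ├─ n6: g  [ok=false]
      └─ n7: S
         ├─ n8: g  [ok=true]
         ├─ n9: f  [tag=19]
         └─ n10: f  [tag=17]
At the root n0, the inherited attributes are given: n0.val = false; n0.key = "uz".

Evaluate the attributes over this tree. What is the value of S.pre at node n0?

-6

1. n0.val = false  [given at root]
2. n0.key = "uz"  [given at root]
3. n1.live = "yu"  ["yu"]
4. n2.tag = 9  [len(A.live) + 7]
5. n3.live = 19  [D.tag + 10]
6. n4.ok = false  [terminal]
7. n5.lab = "wk"  [terminal]
8. n3.hot = false  [g.ok == true]
9. n3.acc = "wkr"  [e.lab ++ "r"]
10. n6.ok = false  [terminal]
11. n7.val = false  [E.hot == true]
12. n7.key = "wkrk"  [E.acc ++ "k"]
13. n8.ok = true  [terminal]
14. n9.tag = 19  [terminal]
15. n10.tag = 17  [terminal]
16. n7.pre = 6  [f₁.tag * -1 + 23]
17. n7.fin = 20  [20]
18. n2.wid = -5  [S.pre - 11]
19. n2.hot = -6  [S.pre * 2 - 18]
20. n2.lab = true  [E.hot == false]
21. n1.key = 25  [D.wid + D.hot + 36]
22. n0.pre = -6  [A.key - 31]
23. n0.fin = 9  [A.key * 2 - 41]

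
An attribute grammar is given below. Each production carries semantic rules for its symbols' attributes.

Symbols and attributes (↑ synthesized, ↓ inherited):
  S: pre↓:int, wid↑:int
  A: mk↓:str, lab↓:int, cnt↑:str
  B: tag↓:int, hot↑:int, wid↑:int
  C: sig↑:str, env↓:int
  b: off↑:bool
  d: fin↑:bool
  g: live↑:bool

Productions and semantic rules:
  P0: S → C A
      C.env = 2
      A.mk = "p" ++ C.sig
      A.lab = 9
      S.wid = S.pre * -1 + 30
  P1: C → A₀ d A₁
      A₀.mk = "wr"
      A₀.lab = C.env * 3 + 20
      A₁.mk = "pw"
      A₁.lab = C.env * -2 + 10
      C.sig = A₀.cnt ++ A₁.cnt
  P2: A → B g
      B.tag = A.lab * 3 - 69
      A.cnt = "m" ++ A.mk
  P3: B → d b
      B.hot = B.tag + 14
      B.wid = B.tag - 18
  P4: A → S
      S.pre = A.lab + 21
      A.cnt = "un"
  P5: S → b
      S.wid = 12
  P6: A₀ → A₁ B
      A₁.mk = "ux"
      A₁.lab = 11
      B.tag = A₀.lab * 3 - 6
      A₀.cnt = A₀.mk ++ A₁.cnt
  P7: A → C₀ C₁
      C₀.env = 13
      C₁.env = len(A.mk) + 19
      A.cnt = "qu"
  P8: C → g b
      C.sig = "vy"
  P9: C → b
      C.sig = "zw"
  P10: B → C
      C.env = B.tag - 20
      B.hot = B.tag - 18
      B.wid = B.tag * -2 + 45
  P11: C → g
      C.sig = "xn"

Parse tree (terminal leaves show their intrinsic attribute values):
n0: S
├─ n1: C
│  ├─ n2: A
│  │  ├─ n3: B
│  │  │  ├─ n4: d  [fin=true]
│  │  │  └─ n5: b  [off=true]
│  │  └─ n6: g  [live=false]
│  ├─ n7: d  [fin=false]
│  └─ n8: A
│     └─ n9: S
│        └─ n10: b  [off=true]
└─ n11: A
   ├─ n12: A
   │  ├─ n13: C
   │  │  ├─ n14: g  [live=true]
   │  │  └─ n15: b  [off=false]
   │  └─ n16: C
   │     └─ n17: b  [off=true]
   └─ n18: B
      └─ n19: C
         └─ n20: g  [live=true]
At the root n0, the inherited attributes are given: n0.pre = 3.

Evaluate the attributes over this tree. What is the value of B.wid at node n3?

1. n0.pre = 3  [given at root]
2. n1.env = 2  [2]
3. n2.mk = "wr"  ["wr"]
4. n2.lab = 26  [C.env * 3 + 20]
5. n3.tag = 9  [A.lab * 3 - 69]
6. n4.fin = true  [terminal]
7. n5.off = true  [terminal]
8. n3.hot = 23  [B.tag + 14]
9. n3.wid = -9  [B.tag - 18]
10. n6.live = false  [terminal]
11. n2.cnt = "mwr"  ["m" ++ A.mk]
12. n7.fin = false  [terminal]
13. n8.mk = "pw"  ["pw"]
14. n8.lab = 6  [C.env * -2 + 10]
15. n9.pre = 27  [A.lab + 21]
16. n10.off = true  [terminal]
17. n9.wid = 12  [12]
18. n8.cnt = "un"  ["un"]
19. n1.sig = "mwrun"  [A₀.cnt ++ A₁.cnt]
20. n11.mk = "pmwrun"  ["p" ++ C.sig]
21. n11.lab = 9  [9]
22. n12.mk = "ux"  ["ux"]
23. n12.lab = 11  [11]
24. n13.env = 13  [13]
25. n14.live = true  [terminal]
26. n15.off = false  [terminal]
27. n13.sig = "vy"  ["vy"]
28. n16.env = 21  [len(A.mk) + 19]
29. n17.off = true  [terminal]
30. n16.sig = "zw"  ["zw"]
31. n12.cnt = "qu"  ["qu"]
32. n18.tag = 21  [A₀.lab * 3 - 6]
33. n19.env = 1  [B.tag - 20]
34. n20.live = true  [terminal]
35. n19.sig = "xn"  ["xn"]
36. n18.hot = 3  [B.tag - 18]
37. n18.wid = 3  [B.tag * -2 + 45]
38. n11.cnt = "pmwrunqu"  [A₀.mk ++ A₁.cnt]
39. n0.wid = 27  [S.pre * -1 + 30]

-9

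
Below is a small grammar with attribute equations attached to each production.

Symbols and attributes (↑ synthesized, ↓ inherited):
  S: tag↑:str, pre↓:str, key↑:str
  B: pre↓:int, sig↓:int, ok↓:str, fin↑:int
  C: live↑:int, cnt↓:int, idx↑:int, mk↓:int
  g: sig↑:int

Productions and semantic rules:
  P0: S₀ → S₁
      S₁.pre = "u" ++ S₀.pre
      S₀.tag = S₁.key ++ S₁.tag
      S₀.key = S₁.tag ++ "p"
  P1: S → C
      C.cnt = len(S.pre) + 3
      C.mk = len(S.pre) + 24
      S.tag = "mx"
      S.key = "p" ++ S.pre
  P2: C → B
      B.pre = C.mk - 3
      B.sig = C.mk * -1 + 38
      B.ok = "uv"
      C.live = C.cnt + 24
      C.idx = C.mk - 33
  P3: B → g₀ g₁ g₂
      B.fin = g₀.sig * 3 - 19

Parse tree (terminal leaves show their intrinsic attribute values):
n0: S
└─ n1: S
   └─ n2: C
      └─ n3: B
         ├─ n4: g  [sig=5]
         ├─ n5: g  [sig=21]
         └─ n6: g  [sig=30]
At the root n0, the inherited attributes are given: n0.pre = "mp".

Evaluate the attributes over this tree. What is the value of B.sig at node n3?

11

1. n0.pre = "mp"  [given at root]
2. n1.pre = "ump"  ["u" ++ S₀.pre]
3. n2.cnt = 6  [len(S.pre) + 3]
4. n2.mk = 27  [len(S.pre) + 24]
5. n3.pre = 24  [C.mk - 3]
6. n3.sig = 11  [C.mk * -1 + 38]
7. n3.ok = "uv"  ["uv"]
8. n4.sig = 5  [terminal]
9. n5.sig = 21  [terminal]
10. n6.sig = 30  [terminal]
11. n3.fin = -4  [g₀.sig * 3 - 19]
12. n2.live = 30  [C.cnt + 24]
13. n2.idx = -6  [C.mk - 33]
14. n1.tag = "mx"  ["mx"]
15. n1.key = "pump"  ["p" ++ S.pre]
16. n0.tag = "pumpmx"  [S₁.key ++ S₁.tag]
17. n0.key = "mxp"  [S₁.tag ++ "p"]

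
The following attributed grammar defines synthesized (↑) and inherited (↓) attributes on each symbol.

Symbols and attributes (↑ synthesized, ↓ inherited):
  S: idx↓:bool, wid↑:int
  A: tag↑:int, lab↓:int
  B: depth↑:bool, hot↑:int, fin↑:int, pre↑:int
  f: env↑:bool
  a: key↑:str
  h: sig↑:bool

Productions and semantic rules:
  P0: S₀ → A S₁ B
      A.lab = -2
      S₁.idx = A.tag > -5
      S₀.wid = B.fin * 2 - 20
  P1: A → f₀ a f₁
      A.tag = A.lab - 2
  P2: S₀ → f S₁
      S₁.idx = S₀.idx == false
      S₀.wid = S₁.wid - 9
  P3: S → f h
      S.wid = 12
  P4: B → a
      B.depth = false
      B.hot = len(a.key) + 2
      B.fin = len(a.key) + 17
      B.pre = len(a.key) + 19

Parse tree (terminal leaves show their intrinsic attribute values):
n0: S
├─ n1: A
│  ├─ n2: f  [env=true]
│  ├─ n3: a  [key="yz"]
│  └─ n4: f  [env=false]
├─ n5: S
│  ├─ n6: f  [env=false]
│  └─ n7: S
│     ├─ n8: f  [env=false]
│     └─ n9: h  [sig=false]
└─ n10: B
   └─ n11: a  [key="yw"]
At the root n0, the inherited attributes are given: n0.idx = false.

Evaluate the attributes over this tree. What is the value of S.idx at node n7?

1. n0.idx = false  [given at root]
2. n1.lab = -2  [-2]
3. n2.env = true  [terminal]
4. n3.key = "yz"  [terminal]
5. n4.env = false  [terminal]
6. n1.tag = -4  [A.lab - 2]
7. n5.idx = true  [A.tag > -5]
8. n6.env = false  [terminal]
9. n7.idx = false  [S₀.idx == false]
10. n8.env = false  [terminal]
11. n9.sig = false  [terminal]
12. n7.wid = 12  [12]
13. n5.wid = 3  [S₁.wid - 9]
14. n11.key = "yw"  [terminal]
15. n10.depth = false  [false]
16. n10.hot = 4  [len(a.key) + 2]
17. n10.fin = 19  [len(a.key) + 17]
18. n10.pre = 21  [len(a.key) + 19]
19. n0.wid = 18  [B.fin * 2 - 20]

false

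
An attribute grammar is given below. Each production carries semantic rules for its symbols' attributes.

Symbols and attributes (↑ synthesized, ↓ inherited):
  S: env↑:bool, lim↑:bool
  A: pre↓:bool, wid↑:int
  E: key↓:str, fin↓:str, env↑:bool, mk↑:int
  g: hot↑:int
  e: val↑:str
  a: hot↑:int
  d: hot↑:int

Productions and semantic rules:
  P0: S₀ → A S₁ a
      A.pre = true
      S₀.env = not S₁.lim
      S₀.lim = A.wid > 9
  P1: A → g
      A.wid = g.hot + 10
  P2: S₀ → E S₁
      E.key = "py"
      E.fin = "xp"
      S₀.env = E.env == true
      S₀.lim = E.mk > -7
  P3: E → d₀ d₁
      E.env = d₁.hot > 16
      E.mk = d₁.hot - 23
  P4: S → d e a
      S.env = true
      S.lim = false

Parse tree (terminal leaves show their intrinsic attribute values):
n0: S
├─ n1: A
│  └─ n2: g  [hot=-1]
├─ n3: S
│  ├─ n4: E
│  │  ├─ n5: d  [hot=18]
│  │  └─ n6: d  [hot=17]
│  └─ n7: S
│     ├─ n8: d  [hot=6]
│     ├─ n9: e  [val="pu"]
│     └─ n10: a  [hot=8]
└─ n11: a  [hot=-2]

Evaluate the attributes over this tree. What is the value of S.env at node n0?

false

1. n1.pre = true  [true]
2. n2.hot = -1  [terminal]
3. n1.wid = 9  [g.hot + 10]
4. n4.key = "py"  ["py"]
5. n4.fin = "xp"  ["xp"]
6. n5.hot = 18  [terminal]
7. n6.hot = 17  [terminal]
8. n4.env = true  [d₁.hot > 16]
9. n4.mk = -6  [d₁.hot - 23]
10. n8.hot = 6  [terminal]
11. n9.val = "pu"  [terminal]
12. n10.hot = 8  [terminal]
13. n7.env = true  [true]
14. n7.lim = false  [false]
15. n3.env = true  [E.env == true]
16. n3.lim = true  [E.mk > -7]
17. n11.hot = -2  [terminal]
18. n0.env = false  [not S₁.lim]
19. n0.lim = false  [A.wid > 9]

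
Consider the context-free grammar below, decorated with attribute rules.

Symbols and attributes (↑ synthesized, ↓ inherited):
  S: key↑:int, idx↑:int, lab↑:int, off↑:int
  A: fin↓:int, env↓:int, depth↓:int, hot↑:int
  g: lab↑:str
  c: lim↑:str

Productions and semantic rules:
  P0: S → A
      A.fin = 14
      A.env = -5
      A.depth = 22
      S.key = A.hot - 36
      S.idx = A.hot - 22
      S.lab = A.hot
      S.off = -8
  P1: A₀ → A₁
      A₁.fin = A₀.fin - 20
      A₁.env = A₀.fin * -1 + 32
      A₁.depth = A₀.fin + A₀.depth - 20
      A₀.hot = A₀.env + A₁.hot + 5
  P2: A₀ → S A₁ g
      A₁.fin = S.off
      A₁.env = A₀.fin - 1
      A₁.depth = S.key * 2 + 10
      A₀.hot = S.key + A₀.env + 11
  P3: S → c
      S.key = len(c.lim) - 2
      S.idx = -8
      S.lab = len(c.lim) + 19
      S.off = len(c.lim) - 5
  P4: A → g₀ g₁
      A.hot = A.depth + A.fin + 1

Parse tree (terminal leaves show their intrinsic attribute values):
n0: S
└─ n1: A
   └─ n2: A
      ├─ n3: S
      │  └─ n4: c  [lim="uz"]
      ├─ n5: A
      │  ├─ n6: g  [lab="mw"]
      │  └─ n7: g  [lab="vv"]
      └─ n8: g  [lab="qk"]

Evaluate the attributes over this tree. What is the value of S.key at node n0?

-7

1. n1.fin = 14  [14]
2. n1.env = -5  [-5]
3. n1.depth = 22  [22]
4. n2.fin = -6  [A₀.fin - 20]
5. n2.env = 18  [A₀.fin * -1 + 32]
6. n2.depth = 16  [A₀.fin + A₀.depth - 20]
7. n4.lim = "uz"  [terminal]
8. n3.key = 0  [len(c.lim) - 2]
9. n3.idx = -8  [-8]
10. n3.lab = 21  [len(c.lim) + 19]
11. n3.off = -3  [len(c.lim) - 5]
12. n5.fin = -3  [S.off]
13. n5.env = -7  [A₀.fin - 1]
14. n5.depth = 10  [S.key * 2 + 10]
15. n6.lab = "mw"  [terminal]
16. n7.lab = "vv"  [terminal]
17. n5.hot = 8  [A.depth + A.fin + 1]
18. n8.lab = "qk"  [terminal]
19. n2.hot = 29  [S.key + A₀.env + 11]
20. n1.hot = 29  [A₀.env + A₁.hot + 5]
21. n0.key = -7  [A.hot - 36]
22. n0.idx = 7  [A.hot - 22]
23. n0.lab = 29  [A.hot]
24. n0.off = -8  [-8]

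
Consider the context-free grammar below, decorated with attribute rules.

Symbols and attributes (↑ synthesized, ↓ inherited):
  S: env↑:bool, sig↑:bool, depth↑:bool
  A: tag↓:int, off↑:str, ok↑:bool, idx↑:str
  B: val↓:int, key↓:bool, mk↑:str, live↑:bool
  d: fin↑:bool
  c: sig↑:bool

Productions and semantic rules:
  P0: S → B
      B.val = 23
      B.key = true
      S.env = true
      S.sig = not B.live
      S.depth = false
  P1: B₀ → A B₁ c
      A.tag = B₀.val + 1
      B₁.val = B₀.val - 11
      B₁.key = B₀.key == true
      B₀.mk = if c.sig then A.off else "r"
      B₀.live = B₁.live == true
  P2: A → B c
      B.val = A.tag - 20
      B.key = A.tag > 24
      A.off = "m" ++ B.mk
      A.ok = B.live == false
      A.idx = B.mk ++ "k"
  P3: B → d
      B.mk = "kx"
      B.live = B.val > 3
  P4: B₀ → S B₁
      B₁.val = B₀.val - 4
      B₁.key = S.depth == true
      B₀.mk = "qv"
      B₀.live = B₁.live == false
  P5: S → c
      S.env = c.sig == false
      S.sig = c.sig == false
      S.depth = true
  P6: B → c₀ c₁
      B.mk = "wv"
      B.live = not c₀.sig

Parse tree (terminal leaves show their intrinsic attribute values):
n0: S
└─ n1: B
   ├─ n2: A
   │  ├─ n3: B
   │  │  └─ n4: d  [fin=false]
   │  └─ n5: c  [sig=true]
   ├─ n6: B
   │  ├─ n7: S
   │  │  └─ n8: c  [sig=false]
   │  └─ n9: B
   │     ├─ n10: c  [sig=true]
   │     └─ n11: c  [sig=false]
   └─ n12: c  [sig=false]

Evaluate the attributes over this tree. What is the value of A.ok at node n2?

1. n1.val = 23  [23]
2. n1.key = true  [true]
3. n2.tag = 24  [B₀.val + 1]
4. n3.val = 4  [A.tag - 20]
5. n3.key = false  [A.tag > 24]
6. n4.fin = false  [terminal]
7. n3.mk = "kx"  ["kx"]
8. n3.live = true  [B.val > 3]
9. n5.sig = true  [terminal]
10. n2.off = "mkx"  ["m" ++ B.mk]
11. n2.ok = false  [B.live == false]
12. n2.idx = "kxk"  [B.mk ++ "k"]
13. n6.val = 12  [B₀.val - 11]
14. n6.key = true  [B₀.key == true]
15. n8.sig = false  [terminal]
16. n7.env = true  [c.sig == false]
17. n7.sig = true  [c.sig == false]
18. n7.depth = true  [true]
19. n9.val = 8  [B₀.val - 4]
20. n9.key = true  [S.depth == true]
21. n10.sig = true  [terminal]
22. n11.sig = false  [terminal]
23. n9.mk = "wv"  ["wv"]
24. n9.live = false  [not c₀.sig]
25. n6.mk = "qv"  ["qv"]
26. n6.live = true  [B₁.live == false]
27. n12.sig = false  [terminal]
28. n1.mk = "r"  [if c.sig then A.off else "r"]
29. n1.live = true  [B₁.live == true]
30. n0.env = true  [true]
31. n0.sig = false  [not B.live]
32. n0.depth = false  [false]

false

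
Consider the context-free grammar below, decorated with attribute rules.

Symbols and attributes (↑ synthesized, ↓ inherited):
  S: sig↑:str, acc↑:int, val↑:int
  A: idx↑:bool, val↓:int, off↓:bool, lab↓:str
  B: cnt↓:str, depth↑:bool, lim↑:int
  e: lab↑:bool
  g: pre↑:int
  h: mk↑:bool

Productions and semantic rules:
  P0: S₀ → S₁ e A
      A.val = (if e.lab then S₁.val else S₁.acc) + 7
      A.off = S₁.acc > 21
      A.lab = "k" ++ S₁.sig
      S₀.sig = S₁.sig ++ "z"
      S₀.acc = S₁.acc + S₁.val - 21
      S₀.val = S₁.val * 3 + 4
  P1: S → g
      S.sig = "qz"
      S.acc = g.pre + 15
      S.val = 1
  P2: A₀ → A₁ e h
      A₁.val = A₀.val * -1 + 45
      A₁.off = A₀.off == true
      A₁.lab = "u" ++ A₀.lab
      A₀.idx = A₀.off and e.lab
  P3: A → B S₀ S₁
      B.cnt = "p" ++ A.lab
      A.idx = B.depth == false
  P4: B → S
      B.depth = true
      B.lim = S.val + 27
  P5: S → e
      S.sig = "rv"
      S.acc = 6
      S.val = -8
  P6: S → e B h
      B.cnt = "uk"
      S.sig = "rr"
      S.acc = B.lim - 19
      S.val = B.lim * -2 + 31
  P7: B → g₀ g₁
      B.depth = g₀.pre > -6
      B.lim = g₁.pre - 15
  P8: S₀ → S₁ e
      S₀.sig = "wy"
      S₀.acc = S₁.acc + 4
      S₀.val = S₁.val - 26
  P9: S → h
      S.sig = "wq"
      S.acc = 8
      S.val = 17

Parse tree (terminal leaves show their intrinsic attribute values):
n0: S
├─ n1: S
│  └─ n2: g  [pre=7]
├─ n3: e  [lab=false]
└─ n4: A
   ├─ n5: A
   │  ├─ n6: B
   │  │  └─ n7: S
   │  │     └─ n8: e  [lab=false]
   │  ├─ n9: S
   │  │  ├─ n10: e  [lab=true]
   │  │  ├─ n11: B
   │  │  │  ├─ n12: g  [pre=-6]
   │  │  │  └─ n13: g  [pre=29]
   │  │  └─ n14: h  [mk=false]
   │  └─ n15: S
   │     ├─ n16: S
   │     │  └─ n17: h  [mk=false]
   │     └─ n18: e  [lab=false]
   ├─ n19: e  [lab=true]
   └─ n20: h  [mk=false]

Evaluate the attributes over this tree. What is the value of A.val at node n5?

16

1. n2.pre = 7  [terminal]
2. n1.sig = "qz"  ["qz"]
3. n1.acc = 22  [g.pre + 15]
4. n1.val = 1  [1]
5. n3.lab = false  [terminal]
6. n4.val = 29  [(if e.lab then S₁.val else S₁.acc) + 7]
7. n4.off = true  [S₁.acc > 21]
8. n4.lab = "kqz"  ["k" ++ S₁.sig]
9. n5.val = 16  [A₀.val * -1 + 45]
10. n5.off = true  [A₀.off == true]
11. n5.lab = "ukqz"  ["u" ++ A₀.lab]
12. n6.cnt = "pukqz"  ["p" ++ A.lab]
13. n8.lab = false  [terminal]
14. n7.sig = "rv"  ["rv"]
15. n7.acc = 6  [6]
16. n7.val = -8  [-8]
17. n6.depth = true  [true]
18. n6.lim = 19  [S.val + 27]
19. n10.lab = true  [terminal]
20. n11.cnt = "uk"  ["uk"]
21. n12.pre = -6  [terminal]
22. n13.pre = 29  [terminal]
23. n11.depth = false  [g₀.pre > -6]
24. n11.lim = 14  [g₁.pre - 15]
25. n14.mk = false  [terminal]
26. n9.sig = "rr"  ["rr"]
27. n9.acc = -5  [B.lim - 19]
28. n9.val = 3  [B.lim * -2 + 31]
29. n17.mk = false  [terminal]
30. n16.sig = "wq"  ["wq"]
31. n16.acc = 8  [8]
32. n16.val = 17  [17]
33. n18.lab = false  [terminal]
34. n15.sig = "wy"  ["wy"]
35. n15.acc = 12  [S₁.acc + 4]
36. n15.val = -9  [S₁.val - 26]
37. n5.idx = false  [B.depth == false]
38. n19.lab = true  [terminal]
39. n20.mk = false  [terminal]
40. n4.idx = true  [A₀.off and e.lab]
41. n0.sig = "qzz"  [S₁.sig ++ "z"]
42. n0.acc = 2  [S₁.acc + S₁.val - 21]
43. n0.val = 7  [S₁.val * 3 + 4]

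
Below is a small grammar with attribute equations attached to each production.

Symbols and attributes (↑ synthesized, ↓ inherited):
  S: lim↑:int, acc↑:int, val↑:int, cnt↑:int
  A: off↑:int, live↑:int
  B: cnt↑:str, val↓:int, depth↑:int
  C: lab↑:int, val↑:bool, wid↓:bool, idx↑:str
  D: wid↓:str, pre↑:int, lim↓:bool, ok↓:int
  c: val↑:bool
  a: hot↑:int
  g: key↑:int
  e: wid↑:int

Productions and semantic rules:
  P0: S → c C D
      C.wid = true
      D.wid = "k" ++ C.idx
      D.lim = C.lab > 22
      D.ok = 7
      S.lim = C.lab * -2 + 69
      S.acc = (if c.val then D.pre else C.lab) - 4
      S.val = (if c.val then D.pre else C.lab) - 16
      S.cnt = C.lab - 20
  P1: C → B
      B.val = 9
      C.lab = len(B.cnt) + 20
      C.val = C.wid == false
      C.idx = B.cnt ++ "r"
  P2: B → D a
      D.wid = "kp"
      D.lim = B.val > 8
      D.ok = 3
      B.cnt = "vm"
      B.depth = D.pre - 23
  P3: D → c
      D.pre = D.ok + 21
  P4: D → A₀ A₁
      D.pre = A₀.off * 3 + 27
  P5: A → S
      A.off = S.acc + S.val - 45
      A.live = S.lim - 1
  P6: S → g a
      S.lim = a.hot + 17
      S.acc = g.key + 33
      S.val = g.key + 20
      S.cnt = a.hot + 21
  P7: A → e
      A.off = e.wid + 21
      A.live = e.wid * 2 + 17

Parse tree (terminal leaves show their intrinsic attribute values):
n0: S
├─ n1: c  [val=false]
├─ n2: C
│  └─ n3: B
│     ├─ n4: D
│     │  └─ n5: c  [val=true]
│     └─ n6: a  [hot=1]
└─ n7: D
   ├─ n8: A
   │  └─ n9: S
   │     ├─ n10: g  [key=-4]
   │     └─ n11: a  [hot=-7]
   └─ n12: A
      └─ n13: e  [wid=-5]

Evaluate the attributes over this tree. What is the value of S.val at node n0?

1. n1.val = false  [terminal]
2. n2.wid = true  [true]
3. n3.val = 9  [9]
4. n4.wid = "kp"  ["kp"]
5. n4.lim = true  [B.val > 8]
6. n4.ok = 3  [3]
7. n5.val = true  [terminal]
8. n4.pre = 24  [D.ok + 21]
9. n6.hot = 1  [terminal]
10. n3.cnt = "vm"  ["vm"]
11. n3.depth = 1  [D.pre - 23]
12. n2.lab = 22  [len(B.cnt) + 20]
13. n2.val = false  [C.wid == false]
14. n2.idx = "vmr"  [B.cnt ++ "r"]
15. n7.wid = "kvmr"  ["k" ++ C.idx]
16. n7.lim = false  [C.lab > 22]
17. n7.ok = 7  [7]
18. n10.key = -4  [terminal]
19. n11.hot = -7  [terminal]
20. n9.lim = 10  [a.hot + 17]
21. n9.acc = 29  [g.key + 33]
22. n9.val = 16  [g.key + 20]
23. n9.cnt = 14  [a.hot + 21]
24. n8.off = 0  [S.acc + S.val - 45]
25. n8.live = 9  [S.lim - 1]
26. n13.wid = -5  [terminal]
27. n12.off = 16  [e.wid + 21]
28. n12.live = 7  [e.wid * 2 + 17]
29. n7.pre = 27  [A₀.off * 3 + 27]
30. n0.lim = 25  [C.lab * -2 + 69]
31. n0.acc = 18  [(if c.val then D.pre else C.lab) - 4]
32. n0.val = 6  [(if c.val then D.pre else C.lab) - 16]
33. n0.cnt = 2  [C.lab - 20]

6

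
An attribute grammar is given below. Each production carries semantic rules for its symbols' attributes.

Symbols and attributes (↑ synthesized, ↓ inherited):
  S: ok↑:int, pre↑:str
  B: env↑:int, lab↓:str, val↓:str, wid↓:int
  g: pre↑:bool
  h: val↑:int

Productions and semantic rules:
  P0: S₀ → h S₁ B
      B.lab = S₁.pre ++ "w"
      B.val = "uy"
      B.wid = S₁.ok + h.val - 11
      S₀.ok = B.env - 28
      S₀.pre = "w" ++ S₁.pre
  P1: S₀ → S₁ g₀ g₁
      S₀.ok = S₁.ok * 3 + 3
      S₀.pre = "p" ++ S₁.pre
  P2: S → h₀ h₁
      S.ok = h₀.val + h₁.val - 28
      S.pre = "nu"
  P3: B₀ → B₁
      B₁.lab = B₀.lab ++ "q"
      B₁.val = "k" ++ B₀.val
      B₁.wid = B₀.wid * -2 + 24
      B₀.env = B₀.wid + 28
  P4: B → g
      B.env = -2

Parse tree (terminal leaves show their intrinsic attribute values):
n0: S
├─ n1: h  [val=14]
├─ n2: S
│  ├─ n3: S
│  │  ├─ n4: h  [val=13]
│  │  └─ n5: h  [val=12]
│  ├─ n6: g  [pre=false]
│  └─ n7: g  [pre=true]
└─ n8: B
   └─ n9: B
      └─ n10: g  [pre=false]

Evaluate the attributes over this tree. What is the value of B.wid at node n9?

30

1. n1.val = 14  [terminal]
2. n4.val = 13  [terminal]
3. n5.val = 12  [terminal]
4. n3.ok = -3  [h₀.val + h₁.val - 28]
5. n3.pre = "nu"  ["nu"]
6. n6.pre = false  [terminal]
7. n7.pre = true  [terminal]
8. n2.ok = -6  [S₁.ok * 3 + 3]
9. n2.pre = "pnu"  ["p" ++ S₁.pre]
10. n8.lab = "pnuw"  [S₁.pre ++ "w"]
11. n8.val = "uy"  ["uy"]
12. n8.wid = -3  [S₁.ok + h.val - 11]
13. n9.lab = "pnuwq"  [B₀.lab ++ "q"]
14. n9.val = "kuy"  ["k" ++ B₀.val]
15. n9.wid = 30  [B₀.wid * -2 + 24]
16. n10.pre = false  [terminal]
17. n9.env = -2  [-2]
18. n8.env = 25  [B₀.wid + 28]
19. n0.ok = -3  [B.env - 28]
20. n0.pre = "wpnu"  ["w" ++ S₁.pre]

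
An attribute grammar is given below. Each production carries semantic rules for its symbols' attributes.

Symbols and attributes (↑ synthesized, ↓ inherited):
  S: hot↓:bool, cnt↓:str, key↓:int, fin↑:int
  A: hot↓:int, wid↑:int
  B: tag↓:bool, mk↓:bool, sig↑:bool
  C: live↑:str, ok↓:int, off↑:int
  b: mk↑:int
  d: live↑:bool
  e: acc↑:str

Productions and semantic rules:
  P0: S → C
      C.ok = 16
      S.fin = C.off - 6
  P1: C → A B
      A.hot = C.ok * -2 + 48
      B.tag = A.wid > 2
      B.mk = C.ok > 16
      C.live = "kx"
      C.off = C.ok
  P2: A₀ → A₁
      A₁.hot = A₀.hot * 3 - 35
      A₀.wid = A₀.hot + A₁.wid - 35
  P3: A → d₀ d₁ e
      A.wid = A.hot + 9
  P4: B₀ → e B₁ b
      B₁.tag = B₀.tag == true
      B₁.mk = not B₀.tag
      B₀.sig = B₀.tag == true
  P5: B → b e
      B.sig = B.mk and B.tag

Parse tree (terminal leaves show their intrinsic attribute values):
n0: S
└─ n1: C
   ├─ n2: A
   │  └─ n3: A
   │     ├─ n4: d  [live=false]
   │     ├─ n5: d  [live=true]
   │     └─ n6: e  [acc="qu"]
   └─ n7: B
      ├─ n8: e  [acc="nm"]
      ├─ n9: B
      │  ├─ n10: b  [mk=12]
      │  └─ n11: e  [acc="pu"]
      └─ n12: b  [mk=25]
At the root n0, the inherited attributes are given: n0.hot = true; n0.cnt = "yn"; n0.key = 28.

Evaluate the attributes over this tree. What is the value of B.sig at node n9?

1. n0.hot = true  [given at root]
2. n0.cnt = "yn"  [given at root]
3. n0.key = 28  [given at root]
4. n1.ok = 16  [16]
5. n2.hot = 16  [C.ok * -2 + 48]
6. n3.hot = 13  [A₀.hot * 3 - 35]
7. n4.live = false  [terminal]
8. n5.live = true  [terminal]
9. n6.acc = "qu"  [terminal]
10. n3.wid = 22  [A.hot + 9]
11. n2.wid = 3  [A₀.hot + A₁.wid - 35]
12. n7.tag = true  [A.wid > 2]
13. n7.mk = false  [C.ok > 16]
14. n8.acc = "nm"  [terminal]
15. n9.tag = true  [B₀.tag == true]
16. n9.mk = false  [not B₀.tag]
17. n10.mk = 12  [terminal]
18. n11.acc = "pu"  [terminal]
19. n9.sig = false  [B.mk and B.tag]
20. n12.mk = 25  [terminal]
21. n7.sig = true  [B₀.tag == true]
22. n1.live = "kx"  ["kx"]
23. n1.off = 16  [C.ok]
24. n0.fin = 10  [C.off - 6]

false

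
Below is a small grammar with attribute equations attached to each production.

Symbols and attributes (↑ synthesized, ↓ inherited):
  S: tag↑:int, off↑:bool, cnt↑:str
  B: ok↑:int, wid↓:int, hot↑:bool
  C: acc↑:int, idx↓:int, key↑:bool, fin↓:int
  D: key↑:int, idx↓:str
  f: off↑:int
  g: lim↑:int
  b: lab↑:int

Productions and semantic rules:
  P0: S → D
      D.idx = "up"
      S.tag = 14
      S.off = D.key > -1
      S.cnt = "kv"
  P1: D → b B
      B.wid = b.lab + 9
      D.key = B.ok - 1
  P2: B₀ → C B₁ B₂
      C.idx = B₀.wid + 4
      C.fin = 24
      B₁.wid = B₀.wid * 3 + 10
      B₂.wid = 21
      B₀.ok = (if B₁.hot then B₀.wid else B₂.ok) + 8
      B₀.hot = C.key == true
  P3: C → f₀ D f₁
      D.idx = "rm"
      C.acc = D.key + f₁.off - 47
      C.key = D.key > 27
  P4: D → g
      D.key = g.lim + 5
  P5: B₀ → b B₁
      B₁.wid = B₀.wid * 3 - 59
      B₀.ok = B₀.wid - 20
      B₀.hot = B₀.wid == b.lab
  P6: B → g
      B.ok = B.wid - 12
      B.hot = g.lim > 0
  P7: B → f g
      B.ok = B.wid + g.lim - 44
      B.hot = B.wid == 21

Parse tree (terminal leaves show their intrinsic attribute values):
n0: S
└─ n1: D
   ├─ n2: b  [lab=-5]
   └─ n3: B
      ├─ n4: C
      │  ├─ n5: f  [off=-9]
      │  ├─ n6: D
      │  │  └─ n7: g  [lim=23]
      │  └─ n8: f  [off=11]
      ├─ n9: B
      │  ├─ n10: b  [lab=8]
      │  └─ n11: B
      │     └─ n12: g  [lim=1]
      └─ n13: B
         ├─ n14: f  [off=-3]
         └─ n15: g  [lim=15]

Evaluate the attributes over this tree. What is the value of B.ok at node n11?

1. n1.idx = "up"  ["up"]
2. n2.lab = -5  [terminal]
3. n3.wid = 4  [b.lab + 9]
4. n4.idx = 8  [B₀.wid + 4]
5. n4.fin = 24  [24]
6. n5.off = -9  [terminal]
7. n6.idx = "rm"  ["rm"]
8. n7.lim = 23  [terminal]
9. n6.key = 28  [g.lim + 5]
10. n8.off = 11  [terminal]
11. n4.acc = -8  [D.key + f₁.off - 47]
12. n4.key = true  [D.key > 27]
13. n9.wid = 22  [B₀.wid * 3 + 10]
14. n10.lab = 8  [terminal]
15. n11.wid = 7  [B₀.wid * 3 - 59]
16. n12.lim = 1  [terminal]
17. n11.ok = -5  [B.wid - 12]
18. n11.hot = true  [g.lim > 0]
19. n9.ok = 2  [B₀.wid - 20]
20. n9.hot = false  [B₀.wid == b.lab]
21. n13.wid = 21  [21]
22. n14.off = -3  [terminal]
23. n15.lim = 15  [terminal]
24. n13.ok = -8  [B.wid + g.lim - 44]
25. n13.hot = true  [B.wid == 21]
26. n3.ok = 0  [(if B₁.hot then B₀.wid else B₂.ok) + 8]
27. n3.hot = true  [C.key == true]
28. n1.key = -1  [B.ok - 1]
29. n0.tag = 14  [14]
30. n0.off = false  [D.key > -1]
31. n0.cnt = "kv"  ["kv"]

-5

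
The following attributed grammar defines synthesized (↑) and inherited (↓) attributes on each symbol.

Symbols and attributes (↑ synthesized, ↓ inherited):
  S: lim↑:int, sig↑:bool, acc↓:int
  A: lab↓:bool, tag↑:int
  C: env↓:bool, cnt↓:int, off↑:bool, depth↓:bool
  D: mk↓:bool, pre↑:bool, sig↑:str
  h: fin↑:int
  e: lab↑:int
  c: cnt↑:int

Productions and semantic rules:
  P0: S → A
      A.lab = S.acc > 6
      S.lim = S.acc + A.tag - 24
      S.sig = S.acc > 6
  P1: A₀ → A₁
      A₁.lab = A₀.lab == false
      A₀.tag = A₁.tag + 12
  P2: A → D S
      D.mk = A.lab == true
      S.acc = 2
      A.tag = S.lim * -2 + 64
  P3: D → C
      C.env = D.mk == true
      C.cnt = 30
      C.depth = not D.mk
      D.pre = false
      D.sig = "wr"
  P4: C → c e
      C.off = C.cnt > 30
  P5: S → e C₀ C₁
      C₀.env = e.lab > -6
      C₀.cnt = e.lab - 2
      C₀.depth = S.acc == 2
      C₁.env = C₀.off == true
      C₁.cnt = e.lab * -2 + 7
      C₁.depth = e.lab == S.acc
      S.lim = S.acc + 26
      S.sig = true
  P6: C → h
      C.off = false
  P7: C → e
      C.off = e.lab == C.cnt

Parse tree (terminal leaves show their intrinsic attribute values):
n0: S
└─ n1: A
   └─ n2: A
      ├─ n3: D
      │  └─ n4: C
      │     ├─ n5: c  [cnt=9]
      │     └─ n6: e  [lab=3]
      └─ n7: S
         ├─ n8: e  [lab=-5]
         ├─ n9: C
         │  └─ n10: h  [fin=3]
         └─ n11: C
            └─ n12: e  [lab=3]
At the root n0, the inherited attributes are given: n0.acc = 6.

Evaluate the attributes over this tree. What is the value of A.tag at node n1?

20

1. n0.acc = 6  [given at root]
2. n1.lab = false  [S.acc > 6]
3. n2.lab = true  [A₀.lab == false]
4. n3.mk = true  [A.lab == true]
5. n4.env = true  [D.mk == true]
6. n4.cnt = 30  [30]
7. n4.depth = false  [not D.mk]
8. n5.cnt = 9  [terminal]
9. n6.lab = 3  [terminal]
10. n4.off = false  [C.cnt > 30]
11. n3.pre = false  [false]
12. n3.sig = "wr"  ["wr"]
13. n7.acc = 2  [2]
14. n8.lab = -5  [terminal]
15. n9.env = true  [e.lab > -6]
16. n9.cnt = -7  [e.lab - 2]
17. n9.depth = true  [S.acc == 2]
18. n10.fin = 3  [terminal]
19. n9.off = false  [false]
20. n11.env = false  [C₀.off == true]
21. n11.cnt = 17  [e.lab * -2 + 7]
22. n11.depth = false  [e.lab == S.acc]
23. n12.lab = 3  [terminal]
24. n11.off = false  [e.lab == C.cnt]
25. n7.lim = 28  [S.acc + 26]
26. n7.sig = true  [true]
27. n2.tag = 8  [S.lim * -2 + 64]
28. n1.tag = 20  [A₁.tag + 12]
29. n0.lim = 2  [S.acc + A.tag - 24]
30. n0.sig = false  [S.acc > 6]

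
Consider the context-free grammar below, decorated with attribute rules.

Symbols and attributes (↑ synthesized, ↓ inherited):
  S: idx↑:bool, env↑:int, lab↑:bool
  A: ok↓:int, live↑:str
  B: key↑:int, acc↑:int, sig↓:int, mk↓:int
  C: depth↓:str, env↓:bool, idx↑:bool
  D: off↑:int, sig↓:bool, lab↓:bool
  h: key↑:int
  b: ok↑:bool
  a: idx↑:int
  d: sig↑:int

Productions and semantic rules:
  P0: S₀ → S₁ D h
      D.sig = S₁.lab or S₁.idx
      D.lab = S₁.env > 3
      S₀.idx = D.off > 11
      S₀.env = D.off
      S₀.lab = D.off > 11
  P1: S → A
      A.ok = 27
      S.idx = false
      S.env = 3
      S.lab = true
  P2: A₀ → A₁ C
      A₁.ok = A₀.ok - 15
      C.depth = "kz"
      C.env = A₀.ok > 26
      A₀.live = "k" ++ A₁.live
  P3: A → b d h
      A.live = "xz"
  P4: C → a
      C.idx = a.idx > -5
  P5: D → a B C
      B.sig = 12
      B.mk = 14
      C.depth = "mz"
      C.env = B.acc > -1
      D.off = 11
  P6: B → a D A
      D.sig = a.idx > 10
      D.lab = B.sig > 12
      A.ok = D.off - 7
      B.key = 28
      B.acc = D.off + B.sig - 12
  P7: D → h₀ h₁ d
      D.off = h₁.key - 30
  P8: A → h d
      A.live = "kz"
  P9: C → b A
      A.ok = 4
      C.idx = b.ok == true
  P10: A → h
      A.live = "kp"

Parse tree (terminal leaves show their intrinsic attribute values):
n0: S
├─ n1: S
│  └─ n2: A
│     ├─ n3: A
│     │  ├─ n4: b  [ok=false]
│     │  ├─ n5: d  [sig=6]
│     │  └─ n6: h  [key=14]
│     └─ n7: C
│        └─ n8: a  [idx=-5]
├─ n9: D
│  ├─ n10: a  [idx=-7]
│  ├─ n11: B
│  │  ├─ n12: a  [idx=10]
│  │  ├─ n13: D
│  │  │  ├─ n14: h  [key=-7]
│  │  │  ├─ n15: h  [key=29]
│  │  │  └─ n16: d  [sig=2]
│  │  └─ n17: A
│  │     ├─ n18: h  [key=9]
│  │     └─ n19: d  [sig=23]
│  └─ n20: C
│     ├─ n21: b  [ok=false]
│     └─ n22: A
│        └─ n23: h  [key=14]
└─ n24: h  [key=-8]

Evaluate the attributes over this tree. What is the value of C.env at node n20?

false

1. n2.ok = 27  [27]
2. n3.ok = 12  [A₀.ok - 15]
3. n4.ok = false  [terminal]
4. n5.sig = 6  [terminal]
5. n6.key = 14  [terminal]
6. n3.live = "xz"  ["xz"]
7. n7.depth = "kz"  ["kz"]
8. n7.env = true  [A₀.ok > 26]
9. n8.idx = -5  [terminal]
10. n7.idx = false  [a.idx > -5]
11. n2.live = "kxz"  ["k" ++ A₁.live]
12. n1.idx = false  [false]
13. n1.env = 3  [3]
14. n1.lab = true  [true]
15. n9.sig = true  [S₁.lab or S₁.idx]
16. n9.lab = false  [S₁.env > 3]
17. n10.idx = -7  [terminal]
18. n11.sig = 12  [12]
19. n11.mk = 14  [14]
20. n12.idx = 10  [terminal]
21. n13.sig = false  [a.idx > 10]
22. n13.lab = false  [B.sig > 12]
23. n14.key = -7  [terminal]
24. n15.key = 29  [terminal]
25. n16.sig = 2  [terminal]
26. n13.off = -1  [h₁.key - 30]
27. n17.ok = -8  [D.off - 7]
28. n18.key = 9  [terminal]
29. n19.sig = 23  [terminal]
30. n17.live = "kz"  ["kz"]
31. n11.key = 28  [28]
32. n11.acc = -1  [D.off + B.sig - 12]
33. n20.depth = "mz"  ["mz"]
34. n20.env = false  [B.acc > -1]
35. n21.ok = false  [terminal]
36. n22.ok = 4  [4]
37. n23.key = 14  [terminal]
38. n22.live = "kp"  ["kp"]
39. n20.idx = false  [b.ok == true]
40. n9.off = 11  [11]
41. n24.key = -8  [terminal]
42. n0.idx = false  [D.off > 11]
43. n0.env = 11  [D.off]
44. n0.lab = false  [D.off > 11]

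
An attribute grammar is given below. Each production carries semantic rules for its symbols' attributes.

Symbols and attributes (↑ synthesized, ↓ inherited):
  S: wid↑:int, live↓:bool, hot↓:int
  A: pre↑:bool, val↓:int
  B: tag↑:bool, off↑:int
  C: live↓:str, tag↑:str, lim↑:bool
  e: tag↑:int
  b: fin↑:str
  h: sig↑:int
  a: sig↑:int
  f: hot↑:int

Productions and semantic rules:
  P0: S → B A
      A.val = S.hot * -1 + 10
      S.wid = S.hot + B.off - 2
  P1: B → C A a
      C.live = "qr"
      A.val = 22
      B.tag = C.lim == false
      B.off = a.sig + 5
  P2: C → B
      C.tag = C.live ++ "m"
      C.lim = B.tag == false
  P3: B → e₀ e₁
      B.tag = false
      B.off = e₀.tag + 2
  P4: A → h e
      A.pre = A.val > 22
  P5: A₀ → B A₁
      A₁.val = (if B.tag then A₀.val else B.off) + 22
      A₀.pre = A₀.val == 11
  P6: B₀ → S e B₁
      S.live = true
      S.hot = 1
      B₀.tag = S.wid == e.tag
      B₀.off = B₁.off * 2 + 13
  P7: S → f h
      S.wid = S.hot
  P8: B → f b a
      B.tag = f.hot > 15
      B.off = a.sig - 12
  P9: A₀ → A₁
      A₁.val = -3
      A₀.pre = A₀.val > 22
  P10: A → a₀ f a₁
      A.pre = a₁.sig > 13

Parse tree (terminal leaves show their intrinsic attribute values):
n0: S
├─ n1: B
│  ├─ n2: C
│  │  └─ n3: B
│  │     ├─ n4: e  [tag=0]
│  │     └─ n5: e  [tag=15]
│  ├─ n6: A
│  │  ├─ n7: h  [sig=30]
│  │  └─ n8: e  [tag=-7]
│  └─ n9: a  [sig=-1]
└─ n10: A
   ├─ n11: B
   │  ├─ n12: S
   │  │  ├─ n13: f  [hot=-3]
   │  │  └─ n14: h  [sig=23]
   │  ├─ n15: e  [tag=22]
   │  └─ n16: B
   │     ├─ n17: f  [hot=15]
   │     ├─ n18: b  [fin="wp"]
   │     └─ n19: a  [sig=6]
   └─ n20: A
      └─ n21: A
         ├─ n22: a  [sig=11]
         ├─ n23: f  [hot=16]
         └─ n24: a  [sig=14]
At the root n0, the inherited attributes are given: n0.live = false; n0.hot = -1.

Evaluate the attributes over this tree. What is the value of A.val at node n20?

23

1. n0.live = false  [given at root]
2. n0.hot = -1  [given at root]
3. n2.live = "qr"  ["qr"]
4. n4.tag = 0  [terminal]
5. n5.tag = 15  [terminal]
6. n3.tag = false  [false]
7. n3.off = 2  [e₀.tag + 2]
8. n2.tag = "qrm"  [C.live ++ "m"]
9. n2.lim = true  [B.tag == false]
10. n6.val = 22  [22]
11. n7.sig = 30  [terminal]
12. n8.tag = -7  [terminal]
13. n6.pre = false  [A.val > 22]
14. n9.sig = -1  [terminal]
15. n1.tag = false  [C.lim == false]
16. n1.off = 4  [a.sig + 5]
17. n10.val = 11  [S.hot * -1 + 10]
18. n12.live = true  [true]
19. n12.hot = 1  [1]
20. n13.hot = -3  [terminal]
21. n14.sig = 23  [terminal]
22. n12.wid = 1  [S.hot]
23. n15.tag = 22  [terminal]
24. n17.hot = 15  [terminal]
25. n18.fin = "wp"  [terminal]
26. n19.sig = 6  [terminal]
27. n16.tag = false  [f.hot > 15]
28. n16.off = -6  [a.sig - 12]
29. n11.tag = false  [S.wid == e.tag]
30. n11.off = 1  [B₁.off * 2 + 13]
31. n20.val = 23  [(if B.tag then A₀.val else B.off) + 22]
32. n21.val = -3  [-3]
33. n22.sig = 11  [terminal]
34. n23.hot = 16  [terminal]
35. n24.sig = 14  [terminal]
36. n21.pre = true  [a₁.sig > 13]
37. n20.pre = true  [A₀.val > 22]
38. n10.pre = true  [A₀.val == 11]
39. n0.wid = 1  [S.hot + B.off - 2]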